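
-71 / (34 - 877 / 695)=-49345 / 22753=-2.17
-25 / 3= -8.33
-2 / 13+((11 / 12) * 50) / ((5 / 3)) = 711 / 26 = 27.35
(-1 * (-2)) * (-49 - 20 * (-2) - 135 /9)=-48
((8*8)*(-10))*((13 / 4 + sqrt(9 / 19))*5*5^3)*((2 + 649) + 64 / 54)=-22891700000 / 27-7043600000*sqrt(19) / 171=-1027386592.20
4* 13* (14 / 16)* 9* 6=2457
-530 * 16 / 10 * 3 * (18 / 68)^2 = -51516 / 289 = -178.26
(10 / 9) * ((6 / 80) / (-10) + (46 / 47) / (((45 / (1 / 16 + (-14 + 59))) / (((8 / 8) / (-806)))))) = -297161 / 30684420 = -0.01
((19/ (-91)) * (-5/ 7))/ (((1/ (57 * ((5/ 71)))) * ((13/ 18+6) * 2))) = 243675/ 5472467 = 0.04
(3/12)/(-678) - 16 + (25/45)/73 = -9498547/593928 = -15.99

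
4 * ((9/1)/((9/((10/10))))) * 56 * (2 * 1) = 448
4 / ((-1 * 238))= -2 / 119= -0.02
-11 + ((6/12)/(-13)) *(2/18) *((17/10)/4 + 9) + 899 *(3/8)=234781/720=326.08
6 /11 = 0.55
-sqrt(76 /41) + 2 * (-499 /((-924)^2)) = -2 * sqrt(779) /41-499 /426888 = -1.36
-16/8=-2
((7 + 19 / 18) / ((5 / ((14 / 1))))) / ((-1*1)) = -203 / 9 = -22.56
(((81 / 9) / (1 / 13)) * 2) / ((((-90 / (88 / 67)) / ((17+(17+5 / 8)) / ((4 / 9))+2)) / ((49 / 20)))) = -17916899 / 26800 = -668.54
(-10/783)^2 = 100/613089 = 0.00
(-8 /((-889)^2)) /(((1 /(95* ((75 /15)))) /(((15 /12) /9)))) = -4750 /7112889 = -0.00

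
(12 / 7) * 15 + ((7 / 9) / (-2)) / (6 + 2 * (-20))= 110209 / 4284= 25.73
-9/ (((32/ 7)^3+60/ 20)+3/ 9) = -9261/ 101734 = -0.09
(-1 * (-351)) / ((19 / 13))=4563 / 19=240.16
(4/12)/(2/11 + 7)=11/237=0.05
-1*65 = -65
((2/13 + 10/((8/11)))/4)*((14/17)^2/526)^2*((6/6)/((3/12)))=1735923/75101832637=0.00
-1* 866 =-866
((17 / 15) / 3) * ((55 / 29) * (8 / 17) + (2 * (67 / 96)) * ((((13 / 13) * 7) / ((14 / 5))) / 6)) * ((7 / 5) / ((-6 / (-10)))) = 1.30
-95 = -95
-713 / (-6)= 713 / 6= 118.83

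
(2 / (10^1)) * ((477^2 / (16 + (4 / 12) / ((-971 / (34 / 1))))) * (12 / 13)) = 3976751862 / 1513655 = 2627.25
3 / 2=1.50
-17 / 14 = -1.21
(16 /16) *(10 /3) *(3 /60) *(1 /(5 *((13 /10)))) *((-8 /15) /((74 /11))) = -44 /21645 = -0.00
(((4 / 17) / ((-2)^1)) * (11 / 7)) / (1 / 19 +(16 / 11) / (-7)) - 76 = -288686 / 3859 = -74.81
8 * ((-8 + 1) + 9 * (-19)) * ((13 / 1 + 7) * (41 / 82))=-14240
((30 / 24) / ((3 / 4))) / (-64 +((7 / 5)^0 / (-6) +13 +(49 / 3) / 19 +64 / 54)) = -1710 / 50399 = -0.03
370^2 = 136900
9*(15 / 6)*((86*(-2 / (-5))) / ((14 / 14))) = 774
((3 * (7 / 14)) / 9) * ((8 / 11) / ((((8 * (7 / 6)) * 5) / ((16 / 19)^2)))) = 0.00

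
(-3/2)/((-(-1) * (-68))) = 3/136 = 0.02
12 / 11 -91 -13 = -102.91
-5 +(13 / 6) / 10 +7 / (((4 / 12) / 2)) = 2233 / 60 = 37.22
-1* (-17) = 17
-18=-18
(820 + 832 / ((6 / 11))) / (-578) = -3518 / 867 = -4.06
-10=-10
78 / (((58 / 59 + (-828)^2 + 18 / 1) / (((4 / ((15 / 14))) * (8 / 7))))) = 6136 / 12640805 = 0.00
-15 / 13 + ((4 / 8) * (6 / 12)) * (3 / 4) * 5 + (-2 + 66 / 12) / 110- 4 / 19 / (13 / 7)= -64749 / 217360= -0.30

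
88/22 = 4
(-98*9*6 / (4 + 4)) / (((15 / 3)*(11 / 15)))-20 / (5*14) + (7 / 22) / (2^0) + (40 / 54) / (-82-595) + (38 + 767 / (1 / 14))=14913158237 / 1407483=10595.62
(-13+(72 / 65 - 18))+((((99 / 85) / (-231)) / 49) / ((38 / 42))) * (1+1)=-6150419 / 205751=-29.89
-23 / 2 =-11.50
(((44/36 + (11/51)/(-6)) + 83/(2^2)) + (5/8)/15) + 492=69901/136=513.98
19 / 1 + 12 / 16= 79 / 4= 19.75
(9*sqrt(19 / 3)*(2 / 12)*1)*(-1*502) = -251*sqrt(57) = -1895.01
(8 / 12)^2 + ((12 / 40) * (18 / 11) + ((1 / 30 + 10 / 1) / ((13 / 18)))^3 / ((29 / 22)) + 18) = 1618622152931 / 788448375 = 2052.92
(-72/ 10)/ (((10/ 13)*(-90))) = 13/ 125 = 0.10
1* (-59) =-59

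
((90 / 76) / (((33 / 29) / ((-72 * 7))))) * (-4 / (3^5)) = 16240 / 1881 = 8.63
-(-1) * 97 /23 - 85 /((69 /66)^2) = -38909 /529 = -73.55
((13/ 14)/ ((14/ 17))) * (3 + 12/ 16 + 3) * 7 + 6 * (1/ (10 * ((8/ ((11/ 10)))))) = 74703/ 1400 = 53.36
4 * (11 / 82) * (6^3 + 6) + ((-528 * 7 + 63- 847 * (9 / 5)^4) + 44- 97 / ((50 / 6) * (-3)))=-316660047 / 25625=-12357.47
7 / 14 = 1 / 2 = 0.50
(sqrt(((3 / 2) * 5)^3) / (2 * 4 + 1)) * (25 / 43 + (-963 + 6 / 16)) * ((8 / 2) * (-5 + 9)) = -35128.87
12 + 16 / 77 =940 / 77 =12.21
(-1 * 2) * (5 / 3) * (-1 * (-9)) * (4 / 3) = -40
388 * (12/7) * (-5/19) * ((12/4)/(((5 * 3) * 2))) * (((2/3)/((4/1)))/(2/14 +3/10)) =-3880/589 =-6.59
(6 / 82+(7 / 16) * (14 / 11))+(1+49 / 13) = 253245 / 46904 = 5.40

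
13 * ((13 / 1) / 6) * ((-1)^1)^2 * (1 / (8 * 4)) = 169 / 192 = 0.88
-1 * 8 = -8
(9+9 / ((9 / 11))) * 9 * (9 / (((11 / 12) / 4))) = 77760 / 11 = 7069.09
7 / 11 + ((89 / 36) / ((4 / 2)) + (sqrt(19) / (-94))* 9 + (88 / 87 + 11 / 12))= 87293 / 22968-9* sqrt(19) / 94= 3.38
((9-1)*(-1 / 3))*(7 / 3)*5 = -280 / 9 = -31.11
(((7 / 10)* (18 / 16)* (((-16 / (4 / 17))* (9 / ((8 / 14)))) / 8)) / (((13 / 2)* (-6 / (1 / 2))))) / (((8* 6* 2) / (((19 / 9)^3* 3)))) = 5713547 / 14376960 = 0.40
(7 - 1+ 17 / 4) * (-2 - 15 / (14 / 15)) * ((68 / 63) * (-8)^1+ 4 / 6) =2603623 / 1764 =1475.98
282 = 282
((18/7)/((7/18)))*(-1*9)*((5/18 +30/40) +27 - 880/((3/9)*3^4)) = 13311/49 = 271.65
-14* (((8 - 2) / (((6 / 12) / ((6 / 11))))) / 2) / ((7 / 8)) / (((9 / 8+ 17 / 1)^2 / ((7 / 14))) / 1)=-18432 / 231275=-0.08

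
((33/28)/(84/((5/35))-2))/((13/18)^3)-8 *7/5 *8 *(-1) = 2018829341/22530235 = 89.61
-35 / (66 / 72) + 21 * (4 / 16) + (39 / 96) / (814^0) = -11449 / 352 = -32.53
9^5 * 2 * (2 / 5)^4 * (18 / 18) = 1889568 / 625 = 3023.31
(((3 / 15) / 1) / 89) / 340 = 1 / 151300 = 0.00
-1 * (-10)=10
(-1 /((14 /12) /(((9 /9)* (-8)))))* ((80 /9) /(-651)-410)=-38436320 /13671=-2811.52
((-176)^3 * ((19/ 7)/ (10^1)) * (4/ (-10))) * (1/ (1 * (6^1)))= 98651.18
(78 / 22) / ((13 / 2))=6 / 11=0.55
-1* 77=-77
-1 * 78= -78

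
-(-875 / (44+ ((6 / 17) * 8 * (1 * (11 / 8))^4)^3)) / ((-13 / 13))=-72123154432000 / 88364330508619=-0.82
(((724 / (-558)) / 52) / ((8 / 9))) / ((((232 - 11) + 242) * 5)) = -181 / 14927120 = -0.00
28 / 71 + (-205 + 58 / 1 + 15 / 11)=-113434 / 781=-145.24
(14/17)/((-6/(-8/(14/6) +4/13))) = 284/663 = 0.43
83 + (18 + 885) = 986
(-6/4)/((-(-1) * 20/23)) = -69/40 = -1.72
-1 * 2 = -2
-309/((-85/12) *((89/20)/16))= 237312/1513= 156.85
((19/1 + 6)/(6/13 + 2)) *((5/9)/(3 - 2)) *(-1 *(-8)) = 1625/36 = 45.14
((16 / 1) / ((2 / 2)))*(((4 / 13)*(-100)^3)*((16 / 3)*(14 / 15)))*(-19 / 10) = 5447680000 / 117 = 46561367.52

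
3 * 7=21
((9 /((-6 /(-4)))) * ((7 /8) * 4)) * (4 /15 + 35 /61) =5383 /305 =17.65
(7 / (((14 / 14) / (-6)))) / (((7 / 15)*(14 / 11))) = -495 / 7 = -70.71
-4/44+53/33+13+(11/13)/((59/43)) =383002/25311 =15.13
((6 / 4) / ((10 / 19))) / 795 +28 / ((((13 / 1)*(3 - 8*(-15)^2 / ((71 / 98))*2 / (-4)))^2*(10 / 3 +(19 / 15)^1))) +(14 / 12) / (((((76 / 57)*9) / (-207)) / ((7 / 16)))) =-8.80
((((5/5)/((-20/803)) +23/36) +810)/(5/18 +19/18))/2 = 4334/15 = 288.93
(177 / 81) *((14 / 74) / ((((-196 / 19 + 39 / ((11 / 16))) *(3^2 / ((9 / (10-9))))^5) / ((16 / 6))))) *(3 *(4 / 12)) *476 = 82173784 / 7267725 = 11.31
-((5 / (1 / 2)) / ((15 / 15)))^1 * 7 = -70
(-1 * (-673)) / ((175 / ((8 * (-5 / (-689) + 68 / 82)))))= 127229304 / 4943575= 25.74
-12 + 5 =-7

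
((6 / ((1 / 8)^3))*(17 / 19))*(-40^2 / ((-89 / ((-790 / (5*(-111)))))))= 4400742400 / 62567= 70336.48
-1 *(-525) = 525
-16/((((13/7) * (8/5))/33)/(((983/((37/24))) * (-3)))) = 163492560/481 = 339901.37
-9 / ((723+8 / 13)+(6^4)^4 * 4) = -117 / 146697715197119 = -0.00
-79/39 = -2.03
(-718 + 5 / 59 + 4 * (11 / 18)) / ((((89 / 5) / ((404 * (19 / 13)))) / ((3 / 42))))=-7290568850 / 4300569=-1695.26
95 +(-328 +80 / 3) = -619 / 3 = -206.33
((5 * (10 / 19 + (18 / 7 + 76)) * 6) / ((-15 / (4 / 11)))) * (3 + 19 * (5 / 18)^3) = -209042920 / 1066527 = -196.00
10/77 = 0.13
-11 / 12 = -0.92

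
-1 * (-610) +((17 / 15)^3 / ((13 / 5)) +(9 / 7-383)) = 14056841 / 61425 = 228.85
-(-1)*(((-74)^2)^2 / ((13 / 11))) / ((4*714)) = 41231542 / 4641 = 8884.19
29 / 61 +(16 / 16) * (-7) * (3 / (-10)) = 1571 / 610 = 2.58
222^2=49284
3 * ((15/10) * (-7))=-63/2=-31.50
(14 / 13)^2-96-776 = -147172 / 169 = -870.84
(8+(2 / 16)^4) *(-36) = -288.01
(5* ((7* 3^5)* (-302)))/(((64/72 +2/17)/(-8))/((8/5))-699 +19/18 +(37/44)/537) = 3537287392320/961297679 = 3679.70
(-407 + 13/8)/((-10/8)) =3243/10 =324.30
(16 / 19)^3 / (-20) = -1024 / 34295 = -0.03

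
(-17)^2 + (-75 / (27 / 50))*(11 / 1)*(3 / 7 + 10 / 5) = -215543 / 63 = -3421.32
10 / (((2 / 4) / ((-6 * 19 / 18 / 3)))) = -380 / 9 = -42.22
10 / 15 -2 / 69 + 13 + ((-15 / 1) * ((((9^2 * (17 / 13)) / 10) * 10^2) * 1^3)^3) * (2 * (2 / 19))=-10809414241339837 / 2880267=-3752920906.76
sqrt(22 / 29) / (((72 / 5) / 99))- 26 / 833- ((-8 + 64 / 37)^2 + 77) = -132680015 / 1140377 + 55*sqrt(638) / 232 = -110.36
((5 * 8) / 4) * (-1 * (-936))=9360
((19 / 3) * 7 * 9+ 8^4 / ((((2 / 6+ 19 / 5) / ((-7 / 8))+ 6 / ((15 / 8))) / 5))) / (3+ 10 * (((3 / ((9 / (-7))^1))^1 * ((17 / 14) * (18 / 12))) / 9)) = 234738 / 31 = 7572.19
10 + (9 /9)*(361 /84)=1201 /84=14.30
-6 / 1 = -6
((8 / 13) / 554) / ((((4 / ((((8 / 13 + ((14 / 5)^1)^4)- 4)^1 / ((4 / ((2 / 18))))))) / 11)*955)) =1297747 / 251473584375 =0.00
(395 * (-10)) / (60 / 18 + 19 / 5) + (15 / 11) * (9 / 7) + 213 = -2792898 / 8239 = -338.99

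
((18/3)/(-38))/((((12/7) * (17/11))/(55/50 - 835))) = 642103/12920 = 49.70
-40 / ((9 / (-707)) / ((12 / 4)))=9426.67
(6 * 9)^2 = 2916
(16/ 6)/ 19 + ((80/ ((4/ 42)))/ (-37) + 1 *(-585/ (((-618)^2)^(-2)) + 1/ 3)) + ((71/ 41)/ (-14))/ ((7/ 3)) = -241032177302350058865/ 2824654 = -85331575938982.28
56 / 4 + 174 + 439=627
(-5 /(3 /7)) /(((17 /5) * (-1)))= 175 /51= 3.43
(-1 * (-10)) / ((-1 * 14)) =-5 / 7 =-0.71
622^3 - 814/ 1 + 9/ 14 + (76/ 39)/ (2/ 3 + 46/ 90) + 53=2321223947363/ 9646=240641089.30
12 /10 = 6 /5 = 1.20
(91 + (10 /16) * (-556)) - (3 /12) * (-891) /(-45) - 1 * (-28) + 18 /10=-4633 /20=-231.65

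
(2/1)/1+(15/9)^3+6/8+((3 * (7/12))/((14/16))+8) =1877/108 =17.38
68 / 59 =1.15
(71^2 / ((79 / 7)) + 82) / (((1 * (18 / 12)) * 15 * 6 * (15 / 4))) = 33412 / 31995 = 1.04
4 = 4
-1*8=-8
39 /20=1.95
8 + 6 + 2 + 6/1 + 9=31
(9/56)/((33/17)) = 51/616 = 0.08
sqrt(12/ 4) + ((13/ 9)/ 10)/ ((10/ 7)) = 91/ 900 + sqrt(3) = 1.83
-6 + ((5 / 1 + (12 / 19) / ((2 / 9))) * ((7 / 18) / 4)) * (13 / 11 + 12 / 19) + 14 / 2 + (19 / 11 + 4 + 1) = 2604617 / 285912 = 9.11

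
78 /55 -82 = -4432 /55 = -80.58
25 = 25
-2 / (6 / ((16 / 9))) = -16 / 27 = -0.59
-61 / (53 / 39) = -2379 / 53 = -44.89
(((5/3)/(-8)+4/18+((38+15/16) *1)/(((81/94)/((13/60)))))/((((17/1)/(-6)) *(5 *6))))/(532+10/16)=-381193/1760219100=-0.00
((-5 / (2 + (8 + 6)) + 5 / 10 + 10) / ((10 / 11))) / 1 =1793 / 160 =11.21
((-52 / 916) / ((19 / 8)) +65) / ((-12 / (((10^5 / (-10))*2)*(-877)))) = -413229245000 / 4351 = -94973395.77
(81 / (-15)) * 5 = -27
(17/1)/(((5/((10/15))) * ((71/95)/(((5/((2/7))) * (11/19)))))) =30.73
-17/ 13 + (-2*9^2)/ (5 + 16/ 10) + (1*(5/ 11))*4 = -3437/ 143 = -24.03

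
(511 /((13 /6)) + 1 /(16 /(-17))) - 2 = 48419 /208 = 232.78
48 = 48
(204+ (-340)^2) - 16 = 115788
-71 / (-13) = 71 / 13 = 5.46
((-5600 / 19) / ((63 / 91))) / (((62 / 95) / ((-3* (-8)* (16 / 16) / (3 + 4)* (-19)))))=3952000 / 93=42494.62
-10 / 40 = -1 / 4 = -0.25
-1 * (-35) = 35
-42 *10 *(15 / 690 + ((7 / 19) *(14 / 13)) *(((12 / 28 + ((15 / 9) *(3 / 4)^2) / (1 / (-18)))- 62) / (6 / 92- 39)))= -1169675920 / 3391557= -344.88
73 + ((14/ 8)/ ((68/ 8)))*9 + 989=36171/ 34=1063.85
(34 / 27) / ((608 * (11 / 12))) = 0.00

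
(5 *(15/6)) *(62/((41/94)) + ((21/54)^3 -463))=-1917647425/478224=-4009.94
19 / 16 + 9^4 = 104995 / 16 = 6562.19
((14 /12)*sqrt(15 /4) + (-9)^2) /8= 7*sqrt(15) /96 + 81 /8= 10.41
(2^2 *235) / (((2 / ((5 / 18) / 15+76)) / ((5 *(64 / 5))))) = 61739200 / 27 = 2286637.04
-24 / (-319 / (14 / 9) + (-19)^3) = 336 / 98897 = 0.00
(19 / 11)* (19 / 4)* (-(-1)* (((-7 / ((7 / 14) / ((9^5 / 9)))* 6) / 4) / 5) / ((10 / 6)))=-149216823 / 1100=-135651.66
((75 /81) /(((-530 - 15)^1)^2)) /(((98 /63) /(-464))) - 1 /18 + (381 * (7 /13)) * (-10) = -39926249287 /19461078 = -2051.59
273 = 273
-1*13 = -13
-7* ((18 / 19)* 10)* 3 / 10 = -378 / 19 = -19.89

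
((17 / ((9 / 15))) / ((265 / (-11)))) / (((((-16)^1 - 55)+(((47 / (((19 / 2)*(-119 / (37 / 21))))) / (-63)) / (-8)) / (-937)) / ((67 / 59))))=46822558751892 / 2489122197392095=0.02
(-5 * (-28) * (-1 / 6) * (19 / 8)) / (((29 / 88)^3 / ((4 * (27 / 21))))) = -194219520 / 24389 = -7963.41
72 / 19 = 3.79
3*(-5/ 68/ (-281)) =15/ 19108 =0.00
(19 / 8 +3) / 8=43 / 64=0.67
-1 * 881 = -881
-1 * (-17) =17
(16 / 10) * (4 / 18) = 16 / 45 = 0.36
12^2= 144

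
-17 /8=-2.12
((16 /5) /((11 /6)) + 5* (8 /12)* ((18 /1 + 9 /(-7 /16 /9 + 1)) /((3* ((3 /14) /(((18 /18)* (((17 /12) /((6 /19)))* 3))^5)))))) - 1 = 1414456633516957103 /22499389440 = 62866445.21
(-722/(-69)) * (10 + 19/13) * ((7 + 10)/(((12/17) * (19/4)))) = 1636318/2691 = 608.07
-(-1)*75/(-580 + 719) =75/139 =0.54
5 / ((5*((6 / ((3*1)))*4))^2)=1 / 320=0.00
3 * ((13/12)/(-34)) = -13/136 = -0.10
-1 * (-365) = 365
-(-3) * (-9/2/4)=-27/8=-3.38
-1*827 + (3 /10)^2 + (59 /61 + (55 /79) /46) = -9154334317 /11083700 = -825.93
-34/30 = -17/15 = -1.13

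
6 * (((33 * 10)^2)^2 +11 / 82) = 2917365660033 / 41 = 71155260000.80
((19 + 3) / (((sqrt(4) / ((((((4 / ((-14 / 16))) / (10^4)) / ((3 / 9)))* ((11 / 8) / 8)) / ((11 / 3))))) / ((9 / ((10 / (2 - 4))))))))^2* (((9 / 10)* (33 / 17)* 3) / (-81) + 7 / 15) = 0.00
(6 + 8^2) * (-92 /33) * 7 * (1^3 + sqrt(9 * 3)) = -45080 * sqrt(3) /11 - 45080 /33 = -8464.32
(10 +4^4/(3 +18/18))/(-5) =-74/5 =-14.80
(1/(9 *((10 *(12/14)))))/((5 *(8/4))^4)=7/5400000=0.00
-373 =-373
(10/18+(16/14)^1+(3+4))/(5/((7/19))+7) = 137/324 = 0.42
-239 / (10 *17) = -239 / 170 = -1.41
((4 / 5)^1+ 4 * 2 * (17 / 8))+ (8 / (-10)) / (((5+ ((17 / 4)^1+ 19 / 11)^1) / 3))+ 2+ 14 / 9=21.14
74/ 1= 74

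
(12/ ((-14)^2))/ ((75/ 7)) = 1/ 175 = 0.01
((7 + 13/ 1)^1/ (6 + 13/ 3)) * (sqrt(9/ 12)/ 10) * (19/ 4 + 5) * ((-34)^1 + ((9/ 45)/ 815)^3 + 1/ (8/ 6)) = -1052980532296407 * sqrt(3)/ 33563289250000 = -54.34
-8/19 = -0.42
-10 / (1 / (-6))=60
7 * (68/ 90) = 238/ 45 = 5.29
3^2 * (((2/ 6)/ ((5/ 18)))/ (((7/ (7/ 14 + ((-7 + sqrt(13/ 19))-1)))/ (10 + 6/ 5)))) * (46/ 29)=-29808/ 145 + 19872 * sqrt(247)/ 13775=-182.90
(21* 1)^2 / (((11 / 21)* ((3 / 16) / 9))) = 444528 / 11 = 40411.64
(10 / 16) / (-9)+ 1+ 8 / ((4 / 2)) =355 / 72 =4.93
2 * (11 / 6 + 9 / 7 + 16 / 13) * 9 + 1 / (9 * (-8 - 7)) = 961784 / 12285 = 78.29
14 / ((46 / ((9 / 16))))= 63 / 368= 0.17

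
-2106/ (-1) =2106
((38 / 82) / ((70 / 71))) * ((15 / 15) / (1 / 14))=1349 / 205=6.58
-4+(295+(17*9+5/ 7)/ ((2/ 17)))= 11183/ 7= 1597.57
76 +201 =277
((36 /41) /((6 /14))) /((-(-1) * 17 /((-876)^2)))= 64459584 /697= 92481.47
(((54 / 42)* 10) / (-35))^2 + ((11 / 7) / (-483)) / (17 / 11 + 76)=19063739 / 141315657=0.13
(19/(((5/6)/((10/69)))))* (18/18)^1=76/23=3.30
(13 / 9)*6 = 26 / 3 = 8.67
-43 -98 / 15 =-49.53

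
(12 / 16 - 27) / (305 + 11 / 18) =-945 / 11002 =-0.09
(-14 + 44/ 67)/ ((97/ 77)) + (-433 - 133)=-3747272/ 6499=-576.59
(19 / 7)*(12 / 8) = 57 / 14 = 4.07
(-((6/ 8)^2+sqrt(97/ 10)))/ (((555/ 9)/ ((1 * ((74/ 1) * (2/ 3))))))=-2 * sqrt(970)/ 25 - 9/ 20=-2.94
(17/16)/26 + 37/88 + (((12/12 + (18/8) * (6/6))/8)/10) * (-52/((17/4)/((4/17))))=2277051/6612320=0.34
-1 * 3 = -3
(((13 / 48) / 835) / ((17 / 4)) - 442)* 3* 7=-527031869 / 56780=-9282.00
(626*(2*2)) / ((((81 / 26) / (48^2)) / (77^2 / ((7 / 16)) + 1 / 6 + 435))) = 699356542976 / 27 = 25902094184.30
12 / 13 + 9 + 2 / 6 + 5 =595 / 39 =15.26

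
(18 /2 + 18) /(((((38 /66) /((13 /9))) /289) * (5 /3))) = 1115829 /95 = 11745.57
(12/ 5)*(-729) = -8748/ 5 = -1749.60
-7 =-7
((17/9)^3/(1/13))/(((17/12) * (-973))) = -15028/236439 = -0.06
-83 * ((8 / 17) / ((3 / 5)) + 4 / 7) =-40172 / 357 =-112.53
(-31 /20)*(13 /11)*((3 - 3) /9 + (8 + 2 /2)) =-3627 /220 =-16.49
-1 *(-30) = 30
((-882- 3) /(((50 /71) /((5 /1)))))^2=157929489 /4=39482372.25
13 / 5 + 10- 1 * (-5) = 17.60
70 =70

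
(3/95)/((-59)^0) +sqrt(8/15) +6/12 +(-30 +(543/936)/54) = -47148781/1600560 +2 *sqrt(30)/15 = -28.73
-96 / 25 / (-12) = 8 / 25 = 0.32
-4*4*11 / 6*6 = -176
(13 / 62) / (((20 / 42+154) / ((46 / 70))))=0.00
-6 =-6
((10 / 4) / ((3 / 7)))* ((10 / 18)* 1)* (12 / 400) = 7 / 72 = 0.10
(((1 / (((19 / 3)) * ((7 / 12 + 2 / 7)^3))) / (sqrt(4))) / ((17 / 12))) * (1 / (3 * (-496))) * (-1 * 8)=1778112 / 3895227221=0.00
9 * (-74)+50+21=-595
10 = 10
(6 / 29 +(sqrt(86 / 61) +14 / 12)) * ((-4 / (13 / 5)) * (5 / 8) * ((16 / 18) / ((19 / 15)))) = -59750 / 64467-500 * sqrt(5246) / 45201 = -1.73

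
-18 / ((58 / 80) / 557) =-401040 / 29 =-13828.97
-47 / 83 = -0.57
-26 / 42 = -13 / 21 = -0.62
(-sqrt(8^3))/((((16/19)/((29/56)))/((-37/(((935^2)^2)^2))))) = 0.00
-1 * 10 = -10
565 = 565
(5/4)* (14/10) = 7/4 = 1.75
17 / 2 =8.50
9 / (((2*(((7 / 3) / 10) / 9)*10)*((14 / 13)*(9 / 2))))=351 / 98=3.58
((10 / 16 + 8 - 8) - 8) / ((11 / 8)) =-59 / 11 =-5.36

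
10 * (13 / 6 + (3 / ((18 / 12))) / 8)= 145 / 6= 24.17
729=729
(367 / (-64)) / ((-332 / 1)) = 0.02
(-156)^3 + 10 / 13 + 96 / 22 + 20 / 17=-9229071958 / 2431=-3796409.69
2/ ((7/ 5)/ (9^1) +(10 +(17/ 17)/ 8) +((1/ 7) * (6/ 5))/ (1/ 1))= 5040/ 26339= 0.19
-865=-865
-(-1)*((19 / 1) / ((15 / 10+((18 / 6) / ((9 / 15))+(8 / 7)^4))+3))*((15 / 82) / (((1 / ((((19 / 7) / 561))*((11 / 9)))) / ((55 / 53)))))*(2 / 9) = 68102650 / 161014404231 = 0.00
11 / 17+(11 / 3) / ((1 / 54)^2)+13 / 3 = 545546 / 51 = 10696.98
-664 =-664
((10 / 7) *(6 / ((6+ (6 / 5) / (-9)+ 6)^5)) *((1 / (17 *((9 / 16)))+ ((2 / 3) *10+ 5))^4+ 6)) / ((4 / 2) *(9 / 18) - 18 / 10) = -822205885538046875 / 940234638147696864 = -0.87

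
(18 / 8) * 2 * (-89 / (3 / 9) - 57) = -1458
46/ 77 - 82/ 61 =-3508/ 4697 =-0.75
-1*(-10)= 10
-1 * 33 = -33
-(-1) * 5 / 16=5 / 16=0.31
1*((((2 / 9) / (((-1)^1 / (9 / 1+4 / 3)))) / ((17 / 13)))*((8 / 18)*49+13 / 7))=-1200134 / 28917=-41.50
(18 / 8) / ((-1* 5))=-9 / 20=-0.45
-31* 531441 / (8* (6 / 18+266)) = -49424013 / 6392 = -7732.17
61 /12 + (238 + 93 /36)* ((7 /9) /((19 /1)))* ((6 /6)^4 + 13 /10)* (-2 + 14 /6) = 12.63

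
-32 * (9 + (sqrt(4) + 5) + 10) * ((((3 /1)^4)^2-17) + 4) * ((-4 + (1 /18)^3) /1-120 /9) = 68839438304 /729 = 94429956.52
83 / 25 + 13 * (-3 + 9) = 2033 / 25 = 81.32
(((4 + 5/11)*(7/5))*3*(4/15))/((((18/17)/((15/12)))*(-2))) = -5831/1980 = -2.94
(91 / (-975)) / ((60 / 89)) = -623 / 4500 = -0.14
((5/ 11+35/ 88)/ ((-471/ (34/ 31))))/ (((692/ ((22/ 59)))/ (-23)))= 9775/ 397419752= 0.00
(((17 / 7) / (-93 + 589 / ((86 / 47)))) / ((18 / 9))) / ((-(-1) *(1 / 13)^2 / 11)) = 1358929 / 137795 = 9.86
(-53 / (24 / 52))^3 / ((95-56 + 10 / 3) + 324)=-327082769 / 79128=-4133.59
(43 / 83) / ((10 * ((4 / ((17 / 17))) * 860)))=1 / 66400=0.00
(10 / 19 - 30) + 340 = 5900 / 19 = 310.53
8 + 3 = 11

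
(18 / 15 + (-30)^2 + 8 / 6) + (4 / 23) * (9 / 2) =311644 / 345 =903.32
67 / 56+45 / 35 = 139 / 56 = 2.48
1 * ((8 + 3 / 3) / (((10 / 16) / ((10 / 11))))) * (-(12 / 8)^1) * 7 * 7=-10584 / 11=-962.18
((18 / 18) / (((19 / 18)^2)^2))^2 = 11019960576 / 16983563041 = 0.65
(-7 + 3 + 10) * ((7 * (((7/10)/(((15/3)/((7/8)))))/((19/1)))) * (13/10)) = 13377/38000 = 0.35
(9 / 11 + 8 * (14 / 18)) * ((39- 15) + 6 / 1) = 6970 / 33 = 211.21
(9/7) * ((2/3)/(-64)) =-3/224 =-0.01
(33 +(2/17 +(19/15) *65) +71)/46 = 4.05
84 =84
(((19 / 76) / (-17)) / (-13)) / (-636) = -1 / 562224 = -0.00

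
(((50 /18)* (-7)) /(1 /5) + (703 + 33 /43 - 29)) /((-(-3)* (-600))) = -0.32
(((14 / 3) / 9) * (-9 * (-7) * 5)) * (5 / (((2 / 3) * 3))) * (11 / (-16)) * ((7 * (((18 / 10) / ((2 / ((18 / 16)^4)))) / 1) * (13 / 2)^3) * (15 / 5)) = -2447368768845 / 1048576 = -2333992.74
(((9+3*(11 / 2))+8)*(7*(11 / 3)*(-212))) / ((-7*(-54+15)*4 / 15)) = -195305 / 78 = -2503.91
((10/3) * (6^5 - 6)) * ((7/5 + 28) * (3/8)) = 285547.50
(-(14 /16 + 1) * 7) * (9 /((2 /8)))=-945 /2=-472.50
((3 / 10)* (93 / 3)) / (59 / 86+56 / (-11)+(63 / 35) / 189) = -2.12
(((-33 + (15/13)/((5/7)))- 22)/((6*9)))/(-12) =347/4212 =0.08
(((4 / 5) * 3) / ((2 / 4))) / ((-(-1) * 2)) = 12 / 5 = 2.40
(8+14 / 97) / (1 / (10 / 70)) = 1.16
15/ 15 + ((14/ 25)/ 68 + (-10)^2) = 85857/ 850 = 101.01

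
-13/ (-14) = 13/ 14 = 0.93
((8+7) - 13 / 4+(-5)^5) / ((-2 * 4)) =389.16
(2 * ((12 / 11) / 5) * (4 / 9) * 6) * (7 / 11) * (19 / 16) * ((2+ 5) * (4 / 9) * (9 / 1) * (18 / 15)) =89376 / 3025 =29.55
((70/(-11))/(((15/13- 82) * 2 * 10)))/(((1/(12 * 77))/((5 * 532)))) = 10166520/1051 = 9673.19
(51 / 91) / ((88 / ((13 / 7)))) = 51 / 4312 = 0.01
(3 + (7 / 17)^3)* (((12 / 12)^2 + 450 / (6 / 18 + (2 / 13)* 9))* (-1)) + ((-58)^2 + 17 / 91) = 76594076057 / 29954561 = 2557.01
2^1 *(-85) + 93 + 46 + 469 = 438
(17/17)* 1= 1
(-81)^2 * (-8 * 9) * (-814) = 384527088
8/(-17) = -8/17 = -0.47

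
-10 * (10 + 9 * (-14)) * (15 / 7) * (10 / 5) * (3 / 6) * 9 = 22371.43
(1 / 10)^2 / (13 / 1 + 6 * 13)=1 / 9100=0.00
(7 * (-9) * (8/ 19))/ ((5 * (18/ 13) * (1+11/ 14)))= -5096/ 2375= -2.15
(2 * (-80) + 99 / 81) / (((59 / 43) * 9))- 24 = -176143 / 4779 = -36.86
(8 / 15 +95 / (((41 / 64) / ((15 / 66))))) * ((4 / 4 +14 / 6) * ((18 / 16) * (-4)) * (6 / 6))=-513.54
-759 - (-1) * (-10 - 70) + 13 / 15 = -12572 / 15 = -838.13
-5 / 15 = -1 / 3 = -0.33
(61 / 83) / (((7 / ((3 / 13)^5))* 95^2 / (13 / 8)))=14823 / 1198082540200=0.00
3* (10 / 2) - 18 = -3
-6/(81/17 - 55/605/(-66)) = -74052/58823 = -1.26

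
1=1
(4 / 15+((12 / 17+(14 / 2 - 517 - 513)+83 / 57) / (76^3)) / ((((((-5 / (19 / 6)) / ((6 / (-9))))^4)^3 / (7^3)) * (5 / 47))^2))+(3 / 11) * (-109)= -15715754341300744751052684034739478509968132499 / 533449346615379786888903629779815673828125000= -29.46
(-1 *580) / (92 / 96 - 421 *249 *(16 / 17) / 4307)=1019208480 / 38570299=26.42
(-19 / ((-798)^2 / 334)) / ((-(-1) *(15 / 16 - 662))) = 1336 / 88624683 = 0.00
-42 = -42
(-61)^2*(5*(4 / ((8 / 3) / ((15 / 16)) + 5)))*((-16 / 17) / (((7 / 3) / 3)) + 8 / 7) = -637.78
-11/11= -1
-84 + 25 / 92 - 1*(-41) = -3931 / 92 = -42.73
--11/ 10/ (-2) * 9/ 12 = -33/ 80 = -0.41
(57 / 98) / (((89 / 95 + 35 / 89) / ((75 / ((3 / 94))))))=566273625 / 551054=1027.62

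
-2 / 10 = -1 / 5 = -0.20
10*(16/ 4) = 40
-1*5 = -5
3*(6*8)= 144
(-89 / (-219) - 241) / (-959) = 52690 / 210021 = 0.25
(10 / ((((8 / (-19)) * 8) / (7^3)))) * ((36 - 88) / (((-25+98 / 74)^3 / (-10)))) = 107284320325 / 2688885504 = 39.90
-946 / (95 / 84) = -79464 / 95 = -836.46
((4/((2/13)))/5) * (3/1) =78/5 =15.60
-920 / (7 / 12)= -11040 / 7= -1577.14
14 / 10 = 7 / 5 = 1.40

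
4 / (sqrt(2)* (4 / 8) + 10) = 80 / 199 - 4* sqrt(2) / 199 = 0.37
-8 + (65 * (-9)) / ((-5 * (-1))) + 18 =-107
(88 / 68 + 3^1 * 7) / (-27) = -379 / 459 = -0.83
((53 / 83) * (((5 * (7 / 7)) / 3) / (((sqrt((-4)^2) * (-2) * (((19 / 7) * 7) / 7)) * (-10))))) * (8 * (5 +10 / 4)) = 1855 / 6308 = 0.29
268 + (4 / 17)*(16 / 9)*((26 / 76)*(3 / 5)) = 1298876 / 4845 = 268.09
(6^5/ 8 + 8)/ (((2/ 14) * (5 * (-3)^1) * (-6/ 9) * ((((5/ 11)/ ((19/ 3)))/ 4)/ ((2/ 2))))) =573496/ 15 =38233.07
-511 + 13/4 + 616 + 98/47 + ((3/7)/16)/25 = 14520241/131600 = 110.34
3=3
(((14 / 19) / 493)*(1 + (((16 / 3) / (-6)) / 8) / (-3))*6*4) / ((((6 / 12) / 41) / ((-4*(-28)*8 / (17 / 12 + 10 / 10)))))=921632768 / 814929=1130.94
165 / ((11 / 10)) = 150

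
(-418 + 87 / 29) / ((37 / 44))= -18260 / 37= -493.51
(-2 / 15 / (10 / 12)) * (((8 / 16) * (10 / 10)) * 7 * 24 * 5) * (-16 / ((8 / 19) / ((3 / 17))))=38304 / 85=450.64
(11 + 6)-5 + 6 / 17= 210 / 17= 12.35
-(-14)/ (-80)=-7/ 40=-0.18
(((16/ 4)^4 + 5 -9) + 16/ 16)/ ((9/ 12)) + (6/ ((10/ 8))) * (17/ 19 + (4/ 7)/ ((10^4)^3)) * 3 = 21833875000000513/ 62343750000000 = 350.22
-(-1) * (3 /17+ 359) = 6106 /17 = 359.18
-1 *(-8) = 8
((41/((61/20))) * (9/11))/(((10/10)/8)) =59040/671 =87.99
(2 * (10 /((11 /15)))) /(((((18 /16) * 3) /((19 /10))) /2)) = 3040 /99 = 30.71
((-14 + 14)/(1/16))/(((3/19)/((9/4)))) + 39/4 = 9.75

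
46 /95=0.48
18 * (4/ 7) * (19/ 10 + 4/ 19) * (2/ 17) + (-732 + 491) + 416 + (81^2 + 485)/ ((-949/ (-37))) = 373239501/ 825265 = 452.27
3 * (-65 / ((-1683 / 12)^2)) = -1040 / 104907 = -0.01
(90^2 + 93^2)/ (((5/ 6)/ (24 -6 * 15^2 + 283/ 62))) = -4116686463/ 155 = -26559267.50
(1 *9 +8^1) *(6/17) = 6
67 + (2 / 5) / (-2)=334 / 5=66.80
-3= -3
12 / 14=6 / 7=0.86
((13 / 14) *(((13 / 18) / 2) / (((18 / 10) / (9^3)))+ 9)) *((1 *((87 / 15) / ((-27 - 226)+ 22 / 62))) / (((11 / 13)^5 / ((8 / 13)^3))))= -9812311704 / 5518412515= -1.78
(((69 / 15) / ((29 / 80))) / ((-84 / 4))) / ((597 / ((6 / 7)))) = -0.00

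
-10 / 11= -0.91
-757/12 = -63.08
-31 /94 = -0.33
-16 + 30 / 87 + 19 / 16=-6713 / 464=-14.47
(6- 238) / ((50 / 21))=-2436 / 25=-97.44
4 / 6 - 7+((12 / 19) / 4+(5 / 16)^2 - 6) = -12.08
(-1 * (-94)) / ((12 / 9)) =141 / 2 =70.50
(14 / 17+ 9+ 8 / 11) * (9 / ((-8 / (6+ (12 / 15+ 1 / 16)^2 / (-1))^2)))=-20093507273997 / 61276160000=-327.92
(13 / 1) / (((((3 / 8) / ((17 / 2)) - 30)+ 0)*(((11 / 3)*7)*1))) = -884 / 52283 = -0.02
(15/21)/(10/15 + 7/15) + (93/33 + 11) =18913/1309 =14.45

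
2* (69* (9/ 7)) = 1242/ 7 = 177.43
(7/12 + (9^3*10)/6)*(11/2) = 160457/24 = 6685.71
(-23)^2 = 529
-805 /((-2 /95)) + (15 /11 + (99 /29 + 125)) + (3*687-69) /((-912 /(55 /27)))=6277961732 /163647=38362.83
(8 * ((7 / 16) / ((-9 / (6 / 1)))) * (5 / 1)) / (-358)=35 / 1074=0.03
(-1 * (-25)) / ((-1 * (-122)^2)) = -25 / 14884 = -0.00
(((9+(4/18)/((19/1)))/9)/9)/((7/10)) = 15410/96957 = 0.16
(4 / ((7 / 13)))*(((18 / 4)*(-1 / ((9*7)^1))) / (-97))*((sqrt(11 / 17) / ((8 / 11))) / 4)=143*sqrt(187) / 1292816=0.00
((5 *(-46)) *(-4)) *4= 3680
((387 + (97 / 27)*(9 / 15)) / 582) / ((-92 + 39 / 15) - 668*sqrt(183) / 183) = -79583284 / 7394149077 + 29245040*sqrt(183) / 66547341693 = -0.00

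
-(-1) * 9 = 9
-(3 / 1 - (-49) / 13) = -88 / 13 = -6.77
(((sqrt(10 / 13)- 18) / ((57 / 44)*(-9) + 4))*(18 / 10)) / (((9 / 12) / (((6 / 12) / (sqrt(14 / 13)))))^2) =1.66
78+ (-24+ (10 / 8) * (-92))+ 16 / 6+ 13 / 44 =-7661 / 132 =-58.04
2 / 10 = 1 / 5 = 0.20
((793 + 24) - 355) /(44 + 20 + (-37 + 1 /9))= 2079 /122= 17.04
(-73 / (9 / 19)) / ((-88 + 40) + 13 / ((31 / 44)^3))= 41320117 / 2903184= 14.23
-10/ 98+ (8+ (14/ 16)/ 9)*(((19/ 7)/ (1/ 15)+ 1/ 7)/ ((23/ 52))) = 7585544/ 10143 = 747.86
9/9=1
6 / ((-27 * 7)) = -2 / 63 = -0.03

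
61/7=8.71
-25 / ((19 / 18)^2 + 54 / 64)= -12.77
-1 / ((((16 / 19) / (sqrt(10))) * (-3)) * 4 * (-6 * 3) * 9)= -19 * sqrt(10) / 31104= -0.00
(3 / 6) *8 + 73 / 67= 341 / 67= 5.09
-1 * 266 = -266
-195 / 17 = -11.47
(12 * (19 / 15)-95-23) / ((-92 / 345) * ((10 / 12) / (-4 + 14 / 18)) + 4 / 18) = -67077 / 190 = -353.04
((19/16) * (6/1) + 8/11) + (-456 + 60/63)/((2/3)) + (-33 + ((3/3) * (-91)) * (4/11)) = -456339/616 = -740.81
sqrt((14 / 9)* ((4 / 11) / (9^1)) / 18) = 0.06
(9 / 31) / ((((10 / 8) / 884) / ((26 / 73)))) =827424 / 11315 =73.13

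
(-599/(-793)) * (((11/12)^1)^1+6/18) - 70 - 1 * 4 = -231733/3172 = -73.06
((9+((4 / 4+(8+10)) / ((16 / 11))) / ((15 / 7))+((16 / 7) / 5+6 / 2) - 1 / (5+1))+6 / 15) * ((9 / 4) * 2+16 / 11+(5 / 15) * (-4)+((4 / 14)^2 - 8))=-336534943 / 5433120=-61.94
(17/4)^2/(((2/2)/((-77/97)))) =-22253/1552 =-14.34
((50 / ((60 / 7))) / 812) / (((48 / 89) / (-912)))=-8455 / 696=-12.15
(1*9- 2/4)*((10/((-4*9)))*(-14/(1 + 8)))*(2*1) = 595/81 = 7.35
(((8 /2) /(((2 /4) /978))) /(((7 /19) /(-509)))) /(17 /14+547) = -151331808 /7675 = -19717.50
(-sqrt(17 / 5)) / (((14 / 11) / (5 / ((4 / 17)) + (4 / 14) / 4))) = -6567*sqrt(85) / 1960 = -30.89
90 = 90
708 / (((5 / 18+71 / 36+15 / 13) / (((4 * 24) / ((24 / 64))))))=53248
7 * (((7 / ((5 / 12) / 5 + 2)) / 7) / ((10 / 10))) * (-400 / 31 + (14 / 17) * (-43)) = -2138808 / 13175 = -162.34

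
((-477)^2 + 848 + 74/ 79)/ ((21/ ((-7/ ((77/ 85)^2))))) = -130352416825/ 1405173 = -92766.10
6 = 6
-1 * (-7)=7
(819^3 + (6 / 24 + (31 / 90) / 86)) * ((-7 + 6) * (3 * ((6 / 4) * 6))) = -6377991339939 / 430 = -14832537999.86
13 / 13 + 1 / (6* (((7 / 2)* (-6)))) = 125 / 126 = 0.99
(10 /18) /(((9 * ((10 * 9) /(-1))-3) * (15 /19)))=-19 /21951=-0.00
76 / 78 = 38 / 39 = 0.97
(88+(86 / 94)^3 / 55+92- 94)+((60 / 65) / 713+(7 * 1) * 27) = 14556128201938 / 52928446285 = 275.02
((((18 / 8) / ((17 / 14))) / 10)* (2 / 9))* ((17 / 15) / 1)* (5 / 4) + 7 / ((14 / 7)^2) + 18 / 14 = 2599 / 840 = 3.09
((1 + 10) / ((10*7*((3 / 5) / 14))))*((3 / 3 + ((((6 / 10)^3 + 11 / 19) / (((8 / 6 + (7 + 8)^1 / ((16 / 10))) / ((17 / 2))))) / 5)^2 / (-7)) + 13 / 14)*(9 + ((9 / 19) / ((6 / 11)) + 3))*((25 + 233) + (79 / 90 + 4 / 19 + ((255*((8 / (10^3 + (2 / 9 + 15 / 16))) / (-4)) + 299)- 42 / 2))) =6619389185532956574397775713 / 135726477409112515625000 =48770.07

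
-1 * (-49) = 49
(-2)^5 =-32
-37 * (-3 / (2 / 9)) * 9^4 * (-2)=-6554439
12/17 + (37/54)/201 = 130877/184518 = 0.71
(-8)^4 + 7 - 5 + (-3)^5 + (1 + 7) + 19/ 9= 34786/ 9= 3865.11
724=724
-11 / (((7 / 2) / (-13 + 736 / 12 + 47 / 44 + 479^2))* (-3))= 30292733 / 126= 240418.52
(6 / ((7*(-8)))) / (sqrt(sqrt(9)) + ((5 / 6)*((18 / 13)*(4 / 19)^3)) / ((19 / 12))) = 4879218240 / 20091245419903 - 2870222153929*sqrt(3) / 80364981679612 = -0.06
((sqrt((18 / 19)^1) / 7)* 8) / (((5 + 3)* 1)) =3* sqrt(38) / 133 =0.14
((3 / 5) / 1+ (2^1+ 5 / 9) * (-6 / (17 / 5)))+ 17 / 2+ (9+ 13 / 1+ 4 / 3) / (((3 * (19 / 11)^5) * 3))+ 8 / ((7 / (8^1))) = 1105976899357 / 79557060870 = 13.90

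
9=9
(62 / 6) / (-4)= -31 / 12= -2.58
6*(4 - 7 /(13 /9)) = -66 /13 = -5.08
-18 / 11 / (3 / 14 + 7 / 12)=-1512 / 737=-2.05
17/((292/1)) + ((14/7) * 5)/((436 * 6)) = 1481/23871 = 0.06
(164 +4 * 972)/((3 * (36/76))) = 76988/27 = 2851.41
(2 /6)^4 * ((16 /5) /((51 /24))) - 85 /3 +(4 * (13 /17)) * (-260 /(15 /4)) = -1655107 /6885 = -240.39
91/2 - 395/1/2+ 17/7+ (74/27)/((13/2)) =-366461/2457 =-149.15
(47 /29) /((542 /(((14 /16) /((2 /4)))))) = 329 /62872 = 0.01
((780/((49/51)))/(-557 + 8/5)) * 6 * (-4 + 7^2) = -53703000/136073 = -394.66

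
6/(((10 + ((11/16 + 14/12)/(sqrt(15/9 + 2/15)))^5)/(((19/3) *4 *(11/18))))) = 64747946539112913174528/5198784081156421608445 - 2919668716574148132864 *sqrt(5)/1039756816231284321689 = 6.18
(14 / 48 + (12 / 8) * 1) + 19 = 499 / 24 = 20.79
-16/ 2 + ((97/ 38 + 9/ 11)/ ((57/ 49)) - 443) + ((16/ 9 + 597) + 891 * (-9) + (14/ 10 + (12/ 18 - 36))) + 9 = -7893.26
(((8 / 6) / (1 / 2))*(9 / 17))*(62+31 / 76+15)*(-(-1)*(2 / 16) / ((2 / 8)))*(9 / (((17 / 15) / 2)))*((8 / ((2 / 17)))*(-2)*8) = -304974720 / 323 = -944194.18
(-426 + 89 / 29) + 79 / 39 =-476044 / 1131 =-420.91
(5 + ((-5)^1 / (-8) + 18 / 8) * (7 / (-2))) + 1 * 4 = -17 / 16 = -1.06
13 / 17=0.76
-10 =-10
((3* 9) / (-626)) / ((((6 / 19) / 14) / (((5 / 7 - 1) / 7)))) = 171 / 2191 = 0.08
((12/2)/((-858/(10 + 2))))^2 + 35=715859/20449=35.01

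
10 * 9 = 90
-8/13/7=-8/91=-0.09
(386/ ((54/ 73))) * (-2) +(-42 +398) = -687.63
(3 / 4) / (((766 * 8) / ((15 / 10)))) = 9 / 49024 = 0.00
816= 816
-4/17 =-0.24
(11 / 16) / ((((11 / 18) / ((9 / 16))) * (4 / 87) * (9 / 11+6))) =25839 / 12800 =2.02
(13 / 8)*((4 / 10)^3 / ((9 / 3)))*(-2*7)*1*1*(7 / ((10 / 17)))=-10829 / 1875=-5.78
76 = 76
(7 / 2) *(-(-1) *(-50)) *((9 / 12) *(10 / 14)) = -375 / 4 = -93.75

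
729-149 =580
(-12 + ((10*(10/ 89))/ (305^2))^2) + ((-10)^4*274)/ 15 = 60096804570791852/ 329018719683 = 182654.67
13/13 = 1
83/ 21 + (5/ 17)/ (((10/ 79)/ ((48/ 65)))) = 131531/ 23205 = 5.67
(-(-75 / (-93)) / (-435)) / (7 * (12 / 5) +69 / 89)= 2225 / 21093237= 0.00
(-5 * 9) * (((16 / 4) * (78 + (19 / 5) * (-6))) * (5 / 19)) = -49680 / 19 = -2614.74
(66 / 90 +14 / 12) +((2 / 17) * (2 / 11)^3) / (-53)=22785229 / 11992310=1.90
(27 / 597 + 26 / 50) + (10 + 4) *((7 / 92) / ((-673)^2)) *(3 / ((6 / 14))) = 58588978433 / 103652801650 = 0.57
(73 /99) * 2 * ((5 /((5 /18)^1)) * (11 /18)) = 146 /9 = 16.22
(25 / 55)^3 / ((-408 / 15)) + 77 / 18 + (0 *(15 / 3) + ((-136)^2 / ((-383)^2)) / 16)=1023350821763 / 238977504216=4.28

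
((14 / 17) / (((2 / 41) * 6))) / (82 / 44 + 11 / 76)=1.40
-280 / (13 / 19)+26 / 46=-122191 / 299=-408.67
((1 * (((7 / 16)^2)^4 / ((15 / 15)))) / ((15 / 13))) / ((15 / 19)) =1423905847 / 966367641600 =0.00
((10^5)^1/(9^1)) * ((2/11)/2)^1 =100000/99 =1010.10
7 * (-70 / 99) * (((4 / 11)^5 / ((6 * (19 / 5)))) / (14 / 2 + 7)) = -89600 / 908810793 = -0.00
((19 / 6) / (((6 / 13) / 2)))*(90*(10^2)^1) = 123500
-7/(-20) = 7/20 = 0.35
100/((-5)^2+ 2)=100/27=3.70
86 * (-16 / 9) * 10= -13760 / 9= -1528.89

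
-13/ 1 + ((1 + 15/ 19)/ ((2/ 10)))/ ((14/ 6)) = -1219/ 133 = -9.17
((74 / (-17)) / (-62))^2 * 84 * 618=71067528 / 277729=255.89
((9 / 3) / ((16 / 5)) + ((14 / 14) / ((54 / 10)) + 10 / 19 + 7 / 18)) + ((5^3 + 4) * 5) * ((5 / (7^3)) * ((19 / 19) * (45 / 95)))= 18276161 / 2815344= 6.49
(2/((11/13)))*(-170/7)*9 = -39780/77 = -516.62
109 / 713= 0.15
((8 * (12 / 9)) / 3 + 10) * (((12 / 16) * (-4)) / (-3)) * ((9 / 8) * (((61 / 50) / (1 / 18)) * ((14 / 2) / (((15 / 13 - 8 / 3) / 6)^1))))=-27427491 / 2950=-9297.45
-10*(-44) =440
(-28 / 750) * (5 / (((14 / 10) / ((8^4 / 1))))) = -8192 / 15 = -546.13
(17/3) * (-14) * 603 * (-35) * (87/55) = 29133342/11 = 2648485.64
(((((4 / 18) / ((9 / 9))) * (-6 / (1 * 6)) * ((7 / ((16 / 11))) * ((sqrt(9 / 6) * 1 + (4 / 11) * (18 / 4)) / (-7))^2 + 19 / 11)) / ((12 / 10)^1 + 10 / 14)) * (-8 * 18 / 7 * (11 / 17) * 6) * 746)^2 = 2089337813481600 * sqrt(6) / 63568729 + 2052269340102000 / 9081247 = 306498135.65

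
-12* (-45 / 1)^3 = 1093500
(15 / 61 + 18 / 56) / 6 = 323 / 3416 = 0.09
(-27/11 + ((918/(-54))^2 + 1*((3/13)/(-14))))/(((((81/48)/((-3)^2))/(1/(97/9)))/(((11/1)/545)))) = 13767144/4810715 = 2.86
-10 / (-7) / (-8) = -5 / 28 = -0.18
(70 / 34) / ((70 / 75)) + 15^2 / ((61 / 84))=647175 / 2074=312.04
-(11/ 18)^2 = -121/ 324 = -0.37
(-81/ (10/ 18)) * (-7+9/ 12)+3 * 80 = 4605/ 4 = 1151.25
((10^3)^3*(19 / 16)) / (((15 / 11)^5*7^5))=61199380000 / 4084101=14984.79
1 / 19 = 0.05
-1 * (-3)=3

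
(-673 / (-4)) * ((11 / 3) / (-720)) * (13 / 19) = -96239 / 164160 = -0.59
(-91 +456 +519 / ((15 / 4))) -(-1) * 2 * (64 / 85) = 42917 / 85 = 504.91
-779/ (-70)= 779/ 70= 11.13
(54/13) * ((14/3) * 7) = 135.69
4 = 4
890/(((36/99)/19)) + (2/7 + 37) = 651557/14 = 46539.79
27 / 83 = 0.33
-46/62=-23/31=-0.74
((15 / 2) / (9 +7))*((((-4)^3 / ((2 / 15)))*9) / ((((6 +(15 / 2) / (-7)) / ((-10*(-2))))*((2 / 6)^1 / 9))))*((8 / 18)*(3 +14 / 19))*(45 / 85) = -1449252000 / 7429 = -195080.36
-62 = -62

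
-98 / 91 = -14 / 13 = -1.08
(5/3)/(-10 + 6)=-5/12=-0.42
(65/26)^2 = 25/4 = 6.25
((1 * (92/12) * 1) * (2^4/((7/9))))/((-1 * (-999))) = 368/2331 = 0.16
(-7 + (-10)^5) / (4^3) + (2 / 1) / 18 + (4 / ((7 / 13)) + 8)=-6237785 / 4032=-1547.07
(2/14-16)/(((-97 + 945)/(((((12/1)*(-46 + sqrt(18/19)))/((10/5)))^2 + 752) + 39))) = -23199333/16112 + 68931*sqrt(38)/7049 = -1379.60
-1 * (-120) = 120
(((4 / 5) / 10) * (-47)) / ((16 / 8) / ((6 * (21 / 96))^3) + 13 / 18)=-1741068 / 744025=-2.34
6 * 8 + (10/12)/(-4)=1147/24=47.79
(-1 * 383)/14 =-383/14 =-27.36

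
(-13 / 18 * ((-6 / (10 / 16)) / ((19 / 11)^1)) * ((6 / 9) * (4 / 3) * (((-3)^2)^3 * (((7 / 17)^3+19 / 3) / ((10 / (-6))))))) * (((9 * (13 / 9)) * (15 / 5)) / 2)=-454753398528 / 2333675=-194865.78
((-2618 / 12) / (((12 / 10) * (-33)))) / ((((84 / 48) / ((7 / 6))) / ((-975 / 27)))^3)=-76867.36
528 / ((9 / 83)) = 14608 / 3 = 4869.33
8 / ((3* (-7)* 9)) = -8 / 189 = -0.04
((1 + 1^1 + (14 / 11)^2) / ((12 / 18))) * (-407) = -24309 / 11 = -2209.91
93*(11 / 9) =341 / 3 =113.67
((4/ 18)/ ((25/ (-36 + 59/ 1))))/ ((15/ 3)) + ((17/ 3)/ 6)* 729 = 688.54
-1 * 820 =-820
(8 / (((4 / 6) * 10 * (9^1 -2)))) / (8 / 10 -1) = -6 / 7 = -0.86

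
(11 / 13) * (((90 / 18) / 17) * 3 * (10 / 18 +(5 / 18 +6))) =2255 / 442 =5.10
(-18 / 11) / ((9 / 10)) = -20 / 11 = -1.82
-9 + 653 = 644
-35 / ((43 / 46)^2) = -74060 / 1849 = -40.05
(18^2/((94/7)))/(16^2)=567/6016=0.09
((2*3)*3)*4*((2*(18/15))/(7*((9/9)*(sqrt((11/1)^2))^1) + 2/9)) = 7776/3475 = 2.24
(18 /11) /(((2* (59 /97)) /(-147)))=-128331 /649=-197.74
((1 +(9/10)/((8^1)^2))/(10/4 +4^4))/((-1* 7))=-59/105280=-0.00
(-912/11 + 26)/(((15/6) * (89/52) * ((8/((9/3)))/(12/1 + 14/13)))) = -63852/979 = -65.22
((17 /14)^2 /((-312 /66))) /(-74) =3179 /754208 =0.00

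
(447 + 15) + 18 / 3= 468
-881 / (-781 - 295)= 881 / 1076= 0.82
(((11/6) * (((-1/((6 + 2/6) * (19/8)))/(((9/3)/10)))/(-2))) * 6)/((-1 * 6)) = -220/1083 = -0.20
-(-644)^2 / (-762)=207368 / 381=544.27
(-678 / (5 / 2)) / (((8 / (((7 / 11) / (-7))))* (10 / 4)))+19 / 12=9293 / 3300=2.82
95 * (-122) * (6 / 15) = -4636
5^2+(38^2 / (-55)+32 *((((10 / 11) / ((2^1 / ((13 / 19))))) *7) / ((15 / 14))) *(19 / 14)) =14353 / 165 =86.99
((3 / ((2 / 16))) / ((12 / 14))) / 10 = 2.80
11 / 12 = 0.92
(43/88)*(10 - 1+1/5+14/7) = 301/55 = 5.47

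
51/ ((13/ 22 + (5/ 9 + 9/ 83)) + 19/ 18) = 419067/ 18985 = 22.07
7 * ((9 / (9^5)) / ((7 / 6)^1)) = 2 / 2187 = 0.00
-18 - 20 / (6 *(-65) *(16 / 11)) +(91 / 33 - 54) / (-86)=-854411 / 49192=-17.37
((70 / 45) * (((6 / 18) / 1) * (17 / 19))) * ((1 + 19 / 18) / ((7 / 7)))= 4403 / 4617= 0.95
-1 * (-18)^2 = -324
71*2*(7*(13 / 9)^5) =369065242 / 59049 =6250.15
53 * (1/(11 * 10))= 53/110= 0.48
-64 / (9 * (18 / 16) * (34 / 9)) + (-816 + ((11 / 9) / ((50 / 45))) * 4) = -622154 / 765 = -813.27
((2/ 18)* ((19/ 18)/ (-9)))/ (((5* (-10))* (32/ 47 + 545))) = 893/ 1869666300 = 0.00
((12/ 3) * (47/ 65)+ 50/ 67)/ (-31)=-15846/ 135005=-0.12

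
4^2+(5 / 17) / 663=180341 / 11271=16.00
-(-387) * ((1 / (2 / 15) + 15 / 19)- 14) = -83979 / 38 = -2209.97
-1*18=-18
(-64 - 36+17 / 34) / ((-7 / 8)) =796 / 7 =113.71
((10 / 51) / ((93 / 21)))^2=4900 / 2499561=0.00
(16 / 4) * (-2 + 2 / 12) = -22 / 3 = -7.33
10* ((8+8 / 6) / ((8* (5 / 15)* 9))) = 35 / 9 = 3.89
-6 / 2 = -3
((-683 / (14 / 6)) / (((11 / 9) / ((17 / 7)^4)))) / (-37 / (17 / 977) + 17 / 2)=1939524662 / 493066959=3.93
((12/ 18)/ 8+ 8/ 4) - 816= -9767/ 12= -813.92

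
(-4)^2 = 16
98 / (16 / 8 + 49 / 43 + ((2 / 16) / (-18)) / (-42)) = 25486272 / 816523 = 31.21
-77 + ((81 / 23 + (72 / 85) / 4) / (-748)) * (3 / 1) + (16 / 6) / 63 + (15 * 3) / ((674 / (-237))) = -8643103883171 / 93140821620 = -92.80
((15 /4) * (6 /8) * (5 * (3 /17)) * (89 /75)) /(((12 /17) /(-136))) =-4539 /8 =-567.38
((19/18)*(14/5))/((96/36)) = 133/120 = 1.11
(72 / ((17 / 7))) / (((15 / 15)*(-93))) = -168 / 527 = -0.32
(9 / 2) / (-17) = -9 / 34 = -0.26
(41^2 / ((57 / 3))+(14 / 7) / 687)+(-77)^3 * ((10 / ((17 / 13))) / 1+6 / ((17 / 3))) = -881930903807 / 221901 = -3974434.11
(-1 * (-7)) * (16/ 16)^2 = 7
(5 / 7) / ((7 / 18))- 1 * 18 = -792 / 49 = -16.16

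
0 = 0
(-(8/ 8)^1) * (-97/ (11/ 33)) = 291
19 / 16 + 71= 72.19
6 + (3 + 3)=12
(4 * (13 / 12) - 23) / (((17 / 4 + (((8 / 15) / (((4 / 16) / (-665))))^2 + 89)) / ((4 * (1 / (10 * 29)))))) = -1344 / 10506337645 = -0.00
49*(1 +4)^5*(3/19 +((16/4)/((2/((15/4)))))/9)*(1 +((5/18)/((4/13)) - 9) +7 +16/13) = 18358615625/106704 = 172051.80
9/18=1/2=0.50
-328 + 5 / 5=-327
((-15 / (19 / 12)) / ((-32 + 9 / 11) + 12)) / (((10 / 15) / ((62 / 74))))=92070 / 148333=0.62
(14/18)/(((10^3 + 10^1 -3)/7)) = 0.01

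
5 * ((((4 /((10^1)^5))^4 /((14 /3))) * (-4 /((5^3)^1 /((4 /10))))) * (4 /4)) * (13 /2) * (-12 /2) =117 /85449218750000000000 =0.00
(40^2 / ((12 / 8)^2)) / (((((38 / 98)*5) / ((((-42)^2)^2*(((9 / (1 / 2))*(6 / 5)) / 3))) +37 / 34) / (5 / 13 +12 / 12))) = 1194413307494400 / 1320112239407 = 904.78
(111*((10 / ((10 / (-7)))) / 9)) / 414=-259 / 1242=-0.21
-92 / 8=-23 / 2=-11.50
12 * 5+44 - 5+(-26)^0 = 100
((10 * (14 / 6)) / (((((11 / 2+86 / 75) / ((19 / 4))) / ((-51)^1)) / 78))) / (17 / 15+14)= -992013750 / 226319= -4383.25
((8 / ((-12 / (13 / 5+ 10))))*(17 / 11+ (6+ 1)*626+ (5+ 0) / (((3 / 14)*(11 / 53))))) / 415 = -2077138 / 22825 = -91.00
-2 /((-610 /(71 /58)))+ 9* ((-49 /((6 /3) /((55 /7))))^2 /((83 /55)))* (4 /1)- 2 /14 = 883992.33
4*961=3844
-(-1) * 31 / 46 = 31 / 46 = 0.67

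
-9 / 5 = -1.80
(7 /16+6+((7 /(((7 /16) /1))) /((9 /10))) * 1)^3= 42399022303 /2985984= 14199.35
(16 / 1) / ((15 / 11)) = 176 / 15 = 11.73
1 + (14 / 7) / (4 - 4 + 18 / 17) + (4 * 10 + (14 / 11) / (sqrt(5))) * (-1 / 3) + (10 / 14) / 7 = -4561 / 441 - 14 * sqrt(5) / 165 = -10.53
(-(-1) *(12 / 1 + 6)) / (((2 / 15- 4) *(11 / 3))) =-405 / 319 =-1.27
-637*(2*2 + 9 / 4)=-15925 / 4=-3981.25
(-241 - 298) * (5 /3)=-2695 /3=-898.33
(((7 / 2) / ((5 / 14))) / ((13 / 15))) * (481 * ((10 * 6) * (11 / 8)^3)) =108589635 / 128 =848356.52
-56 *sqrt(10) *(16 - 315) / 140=598 *sqrt(10) / 5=378.21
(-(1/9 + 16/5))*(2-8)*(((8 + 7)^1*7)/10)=1043/5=208.60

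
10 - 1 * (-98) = 108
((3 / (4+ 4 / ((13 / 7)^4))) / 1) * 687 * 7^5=989330962347 / 123848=7988267.57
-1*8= -8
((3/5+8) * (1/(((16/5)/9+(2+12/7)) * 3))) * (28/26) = 6321/8333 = 0.76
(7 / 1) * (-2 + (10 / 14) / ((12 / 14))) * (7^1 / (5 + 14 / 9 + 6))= -1029 / 226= -4.55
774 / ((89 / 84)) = 65016 / 89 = 730.52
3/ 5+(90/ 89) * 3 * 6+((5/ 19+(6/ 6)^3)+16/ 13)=2340769/ 109915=21.30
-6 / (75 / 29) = -58 / 25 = -2.32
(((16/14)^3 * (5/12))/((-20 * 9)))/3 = -0.00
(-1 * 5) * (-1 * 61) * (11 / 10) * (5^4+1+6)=212036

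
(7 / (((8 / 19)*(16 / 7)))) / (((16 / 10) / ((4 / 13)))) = 4655 / 3328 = 1.40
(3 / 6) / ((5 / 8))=4 / 5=0.80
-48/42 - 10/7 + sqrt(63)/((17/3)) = -18/7 + 9* sqrt(7)/17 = -1.17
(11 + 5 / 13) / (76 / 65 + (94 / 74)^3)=37483220 / 10598123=3.54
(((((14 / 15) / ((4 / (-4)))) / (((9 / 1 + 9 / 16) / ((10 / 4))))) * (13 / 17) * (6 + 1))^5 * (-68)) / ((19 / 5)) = 2199515721932881264640 / 32330521812475836801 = 68.03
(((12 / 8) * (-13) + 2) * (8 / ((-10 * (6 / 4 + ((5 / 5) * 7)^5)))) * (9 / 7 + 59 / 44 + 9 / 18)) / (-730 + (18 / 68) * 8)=-0.00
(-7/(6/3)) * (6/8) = -21/8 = -2.62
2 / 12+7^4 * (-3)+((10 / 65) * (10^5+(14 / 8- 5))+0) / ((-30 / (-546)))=272788.07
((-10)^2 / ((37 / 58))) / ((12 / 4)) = 5800 / 111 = 52.25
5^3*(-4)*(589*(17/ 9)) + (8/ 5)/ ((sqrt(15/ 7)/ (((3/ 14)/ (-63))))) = -5006500/ 9 - 4*sqrt(105)/ 11025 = -556277.78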